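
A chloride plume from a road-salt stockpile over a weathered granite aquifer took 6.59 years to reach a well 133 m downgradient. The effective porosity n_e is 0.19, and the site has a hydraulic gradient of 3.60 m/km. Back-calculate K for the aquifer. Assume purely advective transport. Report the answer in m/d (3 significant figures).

2.92 m/d

t = 6.59 years = 2405 d
v = L / t = 133 / 2405 = 0.05529 m/d
K = v · n / i = 0.05529 × 0.19 / 0.0036 = 2.92 m/d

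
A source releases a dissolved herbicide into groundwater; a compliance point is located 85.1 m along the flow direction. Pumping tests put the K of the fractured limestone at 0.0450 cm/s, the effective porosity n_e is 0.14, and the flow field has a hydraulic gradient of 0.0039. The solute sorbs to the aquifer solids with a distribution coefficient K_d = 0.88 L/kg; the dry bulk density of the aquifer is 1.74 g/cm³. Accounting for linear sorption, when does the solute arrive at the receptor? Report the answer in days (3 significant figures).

K = 0.0450 cm/s × 864 = 38.88 m/d
q = Ki = 38.88 × 0.0039 = 0.1516 m/d
v_s = q/n_e = 0.1516/0.14 = 1.083 m/d
Retardation R = 1 + ρ_b·K_d/n = 1 + 1.74×0.88/0.14 = 11.94
Contaminant velocity v_c = v/R = 1.083/11.94 = 0.09073 m/d
t = L/v_c = 85.1/0.09073 = 937.9 d

938 days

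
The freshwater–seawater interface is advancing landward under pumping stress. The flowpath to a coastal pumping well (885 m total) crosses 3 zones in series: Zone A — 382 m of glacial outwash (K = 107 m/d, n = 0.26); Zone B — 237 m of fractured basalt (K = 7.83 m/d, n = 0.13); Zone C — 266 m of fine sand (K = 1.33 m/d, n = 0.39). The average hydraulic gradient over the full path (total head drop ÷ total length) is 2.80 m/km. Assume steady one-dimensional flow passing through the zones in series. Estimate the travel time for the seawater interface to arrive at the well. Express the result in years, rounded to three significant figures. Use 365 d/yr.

Steady 1-D flow in series ⇒ the Darcy flux q is identical in every zone and the zone head losses add (resistances L/K in series).
Σ(L/K) = 382/107 + 237/7.83 + 266/1.33 = 3.570 + 30.27 + 200.0 = 233.8 d
K_eq = L_total / Σ(L/K) = 885 / 233.8 = 3.785 m/d
q = K_eq · i = 3.785 × 0.0028 = 0.01060 m/d (same in every zone)
Zone A: v = q/n = 0.01060/0.26 = 0.04076 m/d → t_A = 382/0.04076 = 9372 d
Zone B: v = q/n = 0.01060/0.13 = 0.08152 m/d → t_B = 237/0.08152 = 2907 d
Zone C: v = q/n = 0.01060/0.39 = 0.02717 m/d → t_C = 266/0.02717 = 9790 d
Total t = 9372 + 2907 + 9790 = 22070 d
   = 22070 / 365 = 60.5 yr

60.5 years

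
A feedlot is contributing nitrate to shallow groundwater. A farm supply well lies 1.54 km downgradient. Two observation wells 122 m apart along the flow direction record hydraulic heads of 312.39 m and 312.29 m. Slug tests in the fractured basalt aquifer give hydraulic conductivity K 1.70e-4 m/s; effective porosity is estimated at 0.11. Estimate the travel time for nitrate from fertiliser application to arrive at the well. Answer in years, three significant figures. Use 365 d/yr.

Hydraulic gradient i = (312.39 − 312.29) / 122 = 0.10 / 122 = 8.197e-4
K = 1.70e-4 m/s × 86400 s/d = 14.69 m/d
Darcy flux q = K·i = 14.69 × 8.197e-4 = 0.01204 m/d
Average linear velocity = 0.01204 / 0.11 = 0.1094 m/d
L = 1.54 km = 1540 m
t = L / v = 1540 / 0.1094 = 14070 d
   = 14070 / 365 = 38.5 yr

38.5 years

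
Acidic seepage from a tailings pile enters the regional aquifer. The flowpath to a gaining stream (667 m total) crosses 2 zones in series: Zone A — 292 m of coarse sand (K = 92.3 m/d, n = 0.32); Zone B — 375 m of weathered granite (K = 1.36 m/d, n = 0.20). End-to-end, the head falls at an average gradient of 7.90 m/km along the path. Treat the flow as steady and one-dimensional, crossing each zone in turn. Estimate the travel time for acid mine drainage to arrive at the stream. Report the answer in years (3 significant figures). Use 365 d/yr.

24.4 years

Steady 1-D flow in series ⇒ the Darcy flux q is identical in every zone and the zone head losses add (resistances L/K in series).
Σ(L/K) = 292/92.3 + 375/1.36 = 3.164 + 275.7 = 278.9 d
K_eq = L_total / Σ(L/K) = 667 / 278.9 = 2.392 m/d
q = K_eq · i = 2.392 × 0.0079 = 0.01889 m/d (same in every zone)
Zone A: v = q/n = 0.01889/0.32 = 0.05904 m/d → t_A = 292/0.05904 = 4946 d
Zone B: v = q/n = 0.01889/0.20 = 0.09447 m/d → t_B = 375/0.09447 = 3970 d
Total t = 4946 + 3970 = 8915 d
   = 8915 / 365 = 24.4 yr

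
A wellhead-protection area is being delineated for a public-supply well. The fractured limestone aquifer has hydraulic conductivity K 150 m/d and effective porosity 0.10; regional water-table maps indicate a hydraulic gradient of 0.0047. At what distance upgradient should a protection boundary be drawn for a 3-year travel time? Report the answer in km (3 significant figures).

7.72 km

Specific discharge q = 150 × 0.0047 = 0.7050 m/d
Average linear velocity = 0.7050 / 0.10 = 7.050 m/d
T = 3 yr × 365 = 1095 d
L = v × T = 7.050 × 1095 = 7720 m
   = 7.72 km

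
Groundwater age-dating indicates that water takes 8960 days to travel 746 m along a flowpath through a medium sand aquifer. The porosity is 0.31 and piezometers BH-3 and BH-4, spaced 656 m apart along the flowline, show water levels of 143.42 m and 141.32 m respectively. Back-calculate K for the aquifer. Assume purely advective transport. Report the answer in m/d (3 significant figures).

Hydraulic gradient i = (143.42 − 141.32) / 656 = 2.10 / 656 = 0.003201
v = L / t = 746 / 8960 = 0.08326 m/d
K = v · n / i = 0.08326 × 0.31 / 0.003201 = 8.06 m/d

8.06 m/d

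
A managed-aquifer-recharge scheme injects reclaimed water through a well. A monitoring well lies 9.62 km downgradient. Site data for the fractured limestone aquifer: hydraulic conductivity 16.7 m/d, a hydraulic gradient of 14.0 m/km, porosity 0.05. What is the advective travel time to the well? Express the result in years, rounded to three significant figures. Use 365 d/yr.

q = Ki = 16.7 × 0.014 = 0.2338 m/d
v_s = q/n_e = 0.2338/0.05 = 4.676 m/d
L = 9.62 km = 9620 m
t = L / v = 9620 / 4.676 = 2057 d
   = 2057 / 365 = 5.64 yr

5.64 years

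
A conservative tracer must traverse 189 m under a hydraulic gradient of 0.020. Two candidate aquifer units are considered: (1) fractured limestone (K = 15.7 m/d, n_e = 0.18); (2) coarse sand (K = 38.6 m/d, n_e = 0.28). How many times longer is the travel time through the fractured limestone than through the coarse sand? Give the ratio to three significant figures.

1.58

Unit 1 (fractured limestone): v = 15.7×0.020/0.18 = 1.744 m/d, t = 189/1.744 = 108.3 d
Unit 2 (coarse sand): v = 38.6×0.020/0.28 = 2.757 m/d, t = 189/2.757 = 68.55 d
t(fractured limestone) / t(coarse sand) = 108.3/68.55 = 1.58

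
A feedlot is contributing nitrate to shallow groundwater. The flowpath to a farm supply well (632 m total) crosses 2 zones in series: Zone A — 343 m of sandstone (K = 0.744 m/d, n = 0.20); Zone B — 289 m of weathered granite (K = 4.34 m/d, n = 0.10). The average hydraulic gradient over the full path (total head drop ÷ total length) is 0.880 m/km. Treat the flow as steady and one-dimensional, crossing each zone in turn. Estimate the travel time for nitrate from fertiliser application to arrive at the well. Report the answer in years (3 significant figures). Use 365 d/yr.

253 years

For zones in series the flux q is common to all zones; the equivalent conductivity is the harmonic (thickness-weighted) mean, K_eq = L_total / Σ(L_j/K_j).
Σ(L/K) = 343/0.744 + 289/4.34 = 461.0 + 66.59 = 527.6 d
K_eq = L_total / Σ(L/K) = 632 / 527.6 = 1.198 m/d
q = K_eq · i = 1.198 × 8.8e-4 = 0.001054 m/d (same in every zone)
Zone A: v = q/n = 0.001054/0.20 = 0.005271 m/d → t_A = 343/0.005271 = 65080 d
Zone B: v = q/n = 0.001054/0.10 = 0.01054 m/d → t_B = 289/0.01054 = 27420 d
Total t = 65080 + 27420 = 92500 d
   = 92500 / 365 = 253 yr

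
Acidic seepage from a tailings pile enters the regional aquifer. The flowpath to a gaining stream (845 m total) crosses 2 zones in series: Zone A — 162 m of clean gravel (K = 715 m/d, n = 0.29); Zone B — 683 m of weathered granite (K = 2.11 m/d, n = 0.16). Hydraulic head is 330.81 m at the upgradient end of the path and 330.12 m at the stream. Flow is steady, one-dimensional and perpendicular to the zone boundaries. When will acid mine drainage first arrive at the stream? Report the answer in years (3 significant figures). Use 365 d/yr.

Total head drop ΔH = 330.81 − 330.12 = 0.69 m
Steady 1-D flow in series ⇒ the Darcy flux q is identical in every zone and the zone head losses add (resistances L/K in series).
Σ(L/K) = 162/715 + 683/2.11 = 0.2266 + 323.7 = 323.9 d
q = ΔH / Σ(L/K) = 0.69 / 323.9 = 0.002130 m/d (same in every zone)
Zone A: v = q/n = 0.002130/0.29 = 0.007345 m/d → t_A = 162/0.007345 = 22050 d
Zone B: v = q/n = 0.002130/0.16 = 0.01331 m/d → t_B = 683/0.01331 = 51300 d
Total t = 22050 + 51300 = 73360 d
   = 73360 / 365 = 201 yr

201 years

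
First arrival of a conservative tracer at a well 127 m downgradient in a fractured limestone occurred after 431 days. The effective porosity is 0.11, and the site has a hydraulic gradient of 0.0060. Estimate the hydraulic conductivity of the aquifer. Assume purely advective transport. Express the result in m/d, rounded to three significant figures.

v = L / t = 127 / 431 = 0.2947 m/d
K = v · n / i = 0.2947 × 0.11 / 0.0060 = 5.40 m/d

5.40 m/d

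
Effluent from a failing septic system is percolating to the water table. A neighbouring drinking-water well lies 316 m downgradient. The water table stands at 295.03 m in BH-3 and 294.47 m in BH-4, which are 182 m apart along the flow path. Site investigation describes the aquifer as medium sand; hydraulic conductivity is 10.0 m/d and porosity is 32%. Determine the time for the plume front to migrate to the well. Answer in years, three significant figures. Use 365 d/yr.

9.00 years

Hydraulic gradient i = (295.03 − 294.47) / 182 = 0.56 / 182 = 0.003077
q = Ki = 10.0 × 0.003077 = 0.03077 m/d
v = Ki/n = 10.0·0.003077/0.32 = 0.09615 m/d
t = L / v = 316 / 0.09615 = 3286 d
   = 3286 / 365 = 9.00 yr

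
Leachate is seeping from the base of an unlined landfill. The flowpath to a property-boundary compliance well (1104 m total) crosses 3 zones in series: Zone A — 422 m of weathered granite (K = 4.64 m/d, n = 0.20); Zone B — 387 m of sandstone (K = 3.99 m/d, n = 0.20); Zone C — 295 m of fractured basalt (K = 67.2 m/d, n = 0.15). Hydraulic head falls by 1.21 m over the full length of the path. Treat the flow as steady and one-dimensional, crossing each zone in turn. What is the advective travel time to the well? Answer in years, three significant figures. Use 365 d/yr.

89.7 years

Continuity: the same q passes through each zone, so ΔH = q·Σ(L_j/K_j) — the zones act as resistances in series.
Σ(L/K) = 422/4.64 + 387/3.99 + 295/67.2 = 90.95 + 96.99 + 4.390 = 192.3 d
q = ΔH / Σ(L/K) = 1.21 / 192.3 = 0.006291 m/d (same in every zone)
Zone A: v = q/n = 0.006291/0.20 = 0.03146 m/d → t_A = 422/0.03146 = 13420 d
Zone B: v = q/n = 0.006291/0.20 = 0.03146 m/d → t_B = 387/0.03146 = 12300 d
Zone C: v = q/n = 0.006291/0.15 = 0.04194 m/d → t_C = 295/0.04194 = 7034 d
Total t = 13420 + 12300 + 7034 = 32750 d
   = 32750 / 365 = 89.7 yr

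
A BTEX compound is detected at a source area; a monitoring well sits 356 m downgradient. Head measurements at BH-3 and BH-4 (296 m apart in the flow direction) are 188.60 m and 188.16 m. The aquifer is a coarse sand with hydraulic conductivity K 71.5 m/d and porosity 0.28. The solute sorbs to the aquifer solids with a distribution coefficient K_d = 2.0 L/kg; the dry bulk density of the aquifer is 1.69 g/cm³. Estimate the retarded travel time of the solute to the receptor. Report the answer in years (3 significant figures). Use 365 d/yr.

33.6 years

Hydraulic gradient i = (188.60 − 188.16) / 296 = 0.44 / 296 = 0.001486
Specific discharge q = 71.5 × 0.001486 = 0.1063 m/d
v = Ki/n = 71.5·0.001486/0.28 = 0.3796 m/d
Retardation R = 1 + ρ_b·K_d/n = 1 + 1.69×2.0/0.28 = 13.07
Contaminant velocity v_c = v/R = 0.3796/13.07 = 0.02904 m/d
t = L/v_c = 356/0.02904 = 12260 d
   = 12260/365 = 33.6 yr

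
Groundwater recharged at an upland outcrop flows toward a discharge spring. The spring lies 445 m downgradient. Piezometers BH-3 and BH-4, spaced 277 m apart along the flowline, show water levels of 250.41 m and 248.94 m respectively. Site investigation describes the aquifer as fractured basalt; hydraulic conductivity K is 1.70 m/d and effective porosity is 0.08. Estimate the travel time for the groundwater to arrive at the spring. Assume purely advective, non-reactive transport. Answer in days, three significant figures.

3950 days

Hydraulic gradient i = (250.41 − 248.94) / 277 = 1.47 / 277 = 0.005307
Specific discharge q = 1.70 × 0.005307 = 0.009022 m/d
v_s = q/n_e = 0.009022/0.08 = 0.1128 m/d
t = L / v = 445 / 0.1128 = 3946 d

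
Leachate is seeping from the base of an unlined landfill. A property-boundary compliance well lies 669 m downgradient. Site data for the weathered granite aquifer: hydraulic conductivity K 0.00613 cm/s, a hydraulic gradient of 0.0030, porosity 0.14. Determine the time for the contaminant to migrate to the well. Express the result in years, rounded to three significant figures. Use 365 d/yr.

16.1 years

K = 0.00613 cm/s × 864 = 5.296 m/d
Specific discharge q = 5.296 × 0.0030 = 0.01589 m/d
Average linear velocity = 0.01589 / 0.14 = 0.1135 m/d
t = L / v = 669 / 0.1135 = 5895 d
   = 5895 / 365 = 16.1 yr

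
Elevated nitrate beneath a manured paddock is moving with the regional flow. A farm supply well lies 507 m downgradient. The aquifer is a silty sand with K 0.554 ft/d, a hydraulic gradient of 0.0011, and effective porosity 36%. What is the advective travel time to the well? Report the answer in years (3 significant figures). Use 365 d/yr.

2690 years

K = 0.554 ft/d × 0.3048 = 0.1689 m/d
q = Ki = 0.1689 × 0.0011 = 1.857e-4 m/d
v_s = q/n_e = 1.857e-4/0.36 = 5.160e-4 m/d
t = L / v = 507 / 5.160e-4 = 982600 d
   = 982600 / 365 = 2690 yr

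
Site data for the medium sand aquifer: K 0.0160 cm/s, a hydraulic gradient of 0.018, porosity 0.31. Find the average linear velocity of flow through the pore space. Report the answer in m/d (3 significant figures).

K = 0.0160 cm/s × 864 = 13.82 m/d
Darcy flux q = K·i = 13.82 × 0.018 = 0.2488 m/d
Seepage velocity v = q / n = 0.2488 / 0.31 = 0.8027 m/d

0.803 m/d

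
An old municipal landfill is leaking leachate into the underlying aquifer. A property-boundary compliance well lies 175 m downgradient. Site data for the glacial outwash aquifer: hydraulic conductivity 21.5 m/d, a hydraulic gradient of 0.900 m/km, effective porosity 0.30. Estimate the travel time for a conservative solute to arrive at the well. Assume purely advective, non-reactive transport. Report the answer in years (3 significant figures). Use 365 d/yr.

Specific discharge q = 21.5 × 9.0e-4 = 0.01935 m/d
Average linear velocity = 0.01935 / 0.30 = 0.06450 m/d
t = L / v = 175 / 0.06450 = 2713 d
   = 2713 / 365 = 7.43 yr

7.43 years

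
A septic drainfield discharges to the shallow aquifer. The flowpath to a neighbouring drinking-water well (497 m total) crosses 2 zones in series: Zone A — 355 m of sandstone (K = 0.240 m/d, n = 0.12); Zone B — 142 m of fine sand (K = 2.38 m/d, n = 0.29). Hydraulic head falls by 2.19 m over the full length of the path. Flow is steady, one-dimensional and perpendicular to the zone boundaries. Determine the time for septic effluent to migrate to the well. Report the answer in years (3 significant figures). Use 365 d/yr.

161 years

Continuity: the same q passes through each zone, so ΔH = q·Σ(L_j/K_j) — the zones act as resistances in series.
Σ(L/K) = 355/0.240 + 142/2.38 = 1479 + 59.66 = 1539 d
q = ΔH / Σ(L/K) = 2.19 / 1539 = 0.001423 m/d (same in every zone)
Zone A: v = q/n = 0.001423/0.12 = 0.01186 m/d → t_A = 355/0.01186 = 29930 d
Zone B: v = q/n = 0.001423/0.29 = 0.004907 m/d → t_B = 142/0.004907 = 28940 d
Total t = 29930 + 28940 = 58870 d
   = 58870 / 365 = 161 yr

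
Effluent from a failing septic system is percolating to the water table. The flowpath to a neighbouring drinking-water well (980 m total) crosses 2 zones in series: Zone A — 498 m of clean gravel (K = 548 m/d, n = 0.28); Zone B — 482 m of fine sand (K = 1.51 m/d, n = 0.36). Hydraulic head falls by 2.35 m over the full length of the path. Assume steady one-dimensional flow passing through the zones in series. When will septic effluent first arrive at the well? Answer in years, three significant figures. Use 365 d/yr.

Steady 1-D flow in series ⇒ the Darcy flux q is identical in every zone and the zone head losses add (resistances L/K in series).
Σ(L/K) = 498/548 + 482/1.51 = 0.9088 + 319.2 = 320.1 d
q = ΔH / Σ(L/K) = 2.35 / 320.1 = 0.007341 m/d (same in every zone)
Zone A: v = q/n = 0.007341/0.28 = 0.02622 m/d → t_A = 498/0.02622 = 18990 d
Zone B: v = q/n = 0.007341/0.36 = 0.02039 m/d → t_B = 482/0.02039 = 23640 d
Total t = 18990 + 23640 = 42630 d
   = 42630 / 365 = 117 yr

117 years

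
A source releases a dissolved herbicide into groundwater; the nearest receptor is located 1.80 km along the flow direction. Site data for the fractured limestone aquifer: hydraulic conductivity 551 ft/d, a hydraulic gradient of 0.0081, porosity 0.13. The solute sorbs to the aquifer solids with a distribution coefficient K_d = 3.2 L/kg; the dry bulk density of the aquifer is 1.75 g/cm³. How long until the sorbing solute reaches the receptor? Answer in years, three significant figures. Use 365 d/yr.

K = 551 ft/d × 0.3048 = 167.9 m/d
Specific discharge q = 167.9 × 0.0081 = 1.360 m/d
v = Ki/n = 167.9·0.0081/0.13 = 10.46 m/d
Retardation R = 1 + ρ_b·K_d/n = 1 + 1.75×3.2/0.13 = 44.08
Contaminant velocity v_c = v/R = 10.46/44.08 = 0.2374 m/d
L = 1.80 km = 1800 m
t = L/v_c = 1800/0.2374 = 7582 d
   = 7582/365 = 20.8 yr

20.8 years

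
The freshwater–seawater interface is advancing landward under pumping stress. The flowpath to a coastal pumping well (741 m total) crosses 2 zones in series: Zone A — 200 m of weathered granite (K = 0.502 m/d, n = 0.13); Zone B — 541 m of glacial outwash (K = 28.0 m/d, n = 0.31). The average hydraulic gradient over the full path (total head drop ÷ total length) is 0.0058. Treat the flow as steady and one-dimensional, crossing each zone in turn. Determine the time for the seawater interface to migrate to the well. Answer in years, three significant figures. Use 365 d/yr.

Steady 1-D flow in series ⇒ the Darcy flux q is identical in every zone and the zone head losses add (resistances L/K in series).
Σ(L/K) = 200/0.502 + 541/28.0 = 398.4 + 19.32 = 417.7 d
K_eq = L_total / Σ(L/K) = 741 / 417.7 = 1.774 m/d
q = K_eq · i = 1.774 × 0.0058 = 0.01029 m/d (same in every zone)
Zone A: v = q/n = 0.01029/0.13 = 0.07914 m/d → t_A = 200/0.07914 = 2527 d
Zone B: v = q/n = 0.01029/0.31 = 0.03319 m/d → t_B = 541/0.03319 = 16300 d
Total t = 2527 + 16300 = 18830 d
   = 18830 / 365 = 51.6 yr

51.6 years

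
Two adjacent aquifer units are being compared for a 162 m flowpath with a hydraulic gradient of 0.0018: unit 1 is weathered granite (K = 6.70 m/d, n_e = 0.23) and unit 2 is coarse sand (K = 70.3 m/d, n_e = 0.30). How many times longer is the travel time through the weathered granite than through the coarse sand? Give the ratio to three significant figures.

8.04

Unit 1 (weathered granite): v = 6.70×0.0018/0.23 = 0.05243 m/d, t = 162/0.05243 = 3090 d
Unit 2 (coarse sand): v = 70.3×0.0018/0.30 = 0.4218 m/d, t = 162/0.4218 = 384.1 d
t(weathered granite) / t(coarse sand) = 3090/384.1 = 8.04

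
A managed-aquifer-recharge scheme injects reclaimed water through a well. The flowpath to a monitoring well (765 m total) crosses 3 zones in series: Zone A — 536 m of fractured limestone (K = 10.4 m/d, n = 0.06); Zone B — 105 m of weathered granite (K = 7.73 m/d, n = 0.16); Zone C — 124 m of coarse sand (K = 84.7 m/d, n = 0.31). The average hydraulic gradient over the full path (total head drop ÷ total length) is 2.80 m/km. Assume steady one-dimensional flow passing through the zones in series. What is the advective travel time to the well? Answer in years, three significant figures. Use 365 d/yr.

7.44 years

For zones in series the flux q is common to all zones; the equivalent conductivity is the harmonic (thickness-weighted) mean, K_eq = L_total / Σ(L_j/K_j).
Σ(L/K) = 536/10.4 + 105/7.73 + 124/84.7 = 51.54 + 13.58 + 1.464 = 66.59 d
K_eq = L_total / Σ(L/K) = 765 / 66.59 = 11.49 m/d
q = K_eq · i = 11.49 × 0.0028 = 0.03217 m/d (same in every zone)
Zone A: v = q/n = 0.03217/0.06 = 0.5361 m/d → t_A = 536/0.5361 = 999.7 d
Zone B: v = q/n = 0.03217/0.16 = 0.2011 m/d → t_B = 105/0.2011 = 522.2 d
Zone C: v = q/n = 0.03217/0.31 = 0.1038 m/d → t_C = 124/0.1038 = 1195 d
Total t = 999.7 + 522.2 + 1195 = 2717 d
   = 2717 / 365 = 7.44 yr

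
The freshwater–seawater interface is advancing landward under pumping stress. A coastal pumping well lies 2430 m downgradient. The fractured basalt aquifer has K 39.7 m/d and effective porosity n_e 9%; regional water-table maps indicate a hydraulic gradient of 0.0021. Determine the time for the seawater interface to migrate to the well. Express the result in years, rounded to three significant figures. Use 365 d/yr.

7.19 years

q = Ki = 39.7 × 0.0021 = 0.08337 m/d
Seepage velocity v = q / n = 0.08337 / 0.09 = 0.9263 m/d
t = L / v = 2430 / 0.9263 = 2623 d
   = 2623 / 365 = 7.19 yr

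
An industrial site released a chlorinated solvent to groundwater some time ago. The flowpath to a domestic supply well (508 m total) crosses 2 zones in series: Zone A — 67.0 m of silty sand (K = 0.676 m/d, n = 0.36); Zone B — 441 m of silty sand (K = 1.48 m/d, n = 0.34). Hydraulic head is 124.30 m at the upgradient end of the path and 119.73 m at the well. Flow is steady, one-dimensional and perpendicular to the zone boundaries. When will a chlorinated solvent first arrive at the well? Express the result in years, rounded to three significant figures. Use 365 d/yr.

Total head drop ΔH = 124.30 − 119.73 = 4.57 m
Steady 1-D flow in series ⇒ the Darcy flux q is identical in every zone and the zone head losses add (resistances L/K in series).
Σ(L/K) = 67.0/0.676 + 441/1.48 = 99.11 + 298.0 = 397.1 d
q = ΔH / Σ(L/K) = 4.57 / 397.1 = 0.01151 m/d (same in every zone)
Zone A: v = q/n = 0.01151/0.36 = 0.03197 m/d → t_A = 67.0/0.03197 = 2096 d
Zone B: v = q/n = 0.01151/0.34 = 0.03385 m/d → t_B = 441/0.03385 = 13030 d
Total t = 2096 + 13030 = 15120 d
   = 15120 / 365 = 41.4 yr

41.4 years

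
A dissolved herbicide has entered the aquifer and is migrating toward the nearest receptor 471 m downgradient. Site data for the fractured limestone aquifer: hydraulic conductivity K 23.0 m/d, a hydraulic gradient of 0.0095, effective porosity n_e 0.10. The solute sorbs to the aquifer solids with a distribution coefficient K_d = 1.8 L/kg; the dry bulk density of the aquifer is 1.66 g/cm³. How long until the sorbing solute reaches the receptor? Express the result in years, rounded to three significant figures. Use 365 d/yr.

18.2 years

Specific discharge q = 23.0 × 0.0095 = 0.2185 m/d
Average linear velocity = 0.2185 / 0.10 = 2.185 m/d
Retardation R = 1 + ρ_b·K_d/n = 1 + 1.66×1.8/0.10 = 30.88
Contaminant velocity v_c = v/R = 2.185/30.88 = 0.07076 m/d
t = L/v_c = 471/0.07076 = 6657 d
   = 6657/365 = 18.2 yr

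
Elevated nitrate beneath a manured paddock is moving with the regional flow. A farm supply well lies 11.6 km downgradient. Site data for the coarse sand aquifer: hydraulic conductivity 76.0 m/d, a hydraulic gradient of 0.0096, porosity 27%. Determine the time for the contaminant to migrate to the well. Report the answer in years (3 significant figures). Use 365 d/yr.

q = Ki = 76.0 × 0.0096 = 0.7296 m/d
v = Ki/n = 76.0·0.0096/0.27 = 2.702 m/d
L = 11.6 km = 11600 m
t = L / v = 11600 / 2.702 = 4293 d
   = 4293 / 365 = 11.8 yr

11.8 years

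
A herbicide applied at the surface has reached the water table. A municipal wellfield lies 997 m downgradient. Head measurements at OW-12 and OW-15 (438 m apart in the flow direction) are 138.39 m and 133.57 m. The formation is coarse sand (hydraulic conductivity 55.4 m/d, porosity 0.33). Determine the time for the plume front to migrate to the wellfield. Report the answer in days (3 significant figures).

540 days

Hydraulic gradient i = (138.39 − 133.57) / 438 = 4.82 / 438 = 0.01100
Specific discharge q = 55.4 × 0.01100 = 0.6097 m/d
v_s = q/n_e = 0.6097/0.33 = 1.847 m/d
t = L / v = 997 / 1.847 = 539.7 d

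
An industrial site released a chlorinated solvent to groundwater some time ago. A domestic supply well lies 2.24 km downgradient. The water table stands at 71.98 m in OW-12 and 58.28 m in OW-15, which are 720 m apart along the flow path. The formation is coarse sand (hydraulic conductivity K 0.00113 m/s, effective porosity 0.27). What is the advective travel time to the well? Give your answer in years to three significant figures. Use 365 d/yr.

0.892 years

Hydraulic gradient i = (71.98 − 58.28) / 720 = 13.70 / 720 = 0.01903
K = 0.00113 m/s × 86400 s/d = 97.63 m/d
Specific discharge q = 97.63 × 0.01903 = 1.858 m/d
v = Ki/n = 97.63·0.01903/0.27 = 6.880 m/d
L = 2.24 km = 2240 m
t = L / v = 2240 / 6.880 = 325.6 d
   = 325.6 / 365 = 0.892 yr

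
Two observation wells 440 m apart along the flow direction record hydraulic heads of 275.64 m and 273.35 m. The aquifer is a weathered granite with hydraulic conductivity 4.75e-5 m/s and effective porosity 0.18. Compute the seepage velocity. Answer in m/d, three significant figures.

Hydraulic gradient i = (275.64 − 273.35) / 440 = 2.29 / 440 = 0.005205
K = 4.75e-5 m/s × 86400 s/d = 4.104 m/d
q = Ki = 4.104 × 0.005205 = 0.02136 m/d
v = Ki/n = 4.104·0.005205/0.18 = 0.1187 m/d

0.119 m/d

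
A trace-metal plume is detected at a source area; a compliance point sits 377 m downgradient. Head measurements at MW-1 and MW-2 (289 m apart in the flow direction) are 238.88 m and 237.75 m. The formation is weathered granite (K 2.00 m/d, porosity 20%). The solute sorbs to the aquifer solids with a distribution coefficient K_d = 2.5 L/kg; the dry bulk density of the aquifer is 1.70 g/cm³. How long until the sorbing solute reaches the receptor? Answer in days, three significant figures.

Hydraulic gradient i = (238.88 − 237.75) / 289 = 1.13 / 289 = 0.003910
Specific discharge q = 2.00 × 0.003910 = 0.007820 m/d
Average linear velocity = 0.007820 / 0.20 = 0.03910 m/d
Retardation R = 1 + ρ_b·K_d/n = 1 + 1.70×2.5/0.20 = 22.25
Contaminant velocity v_c = v/R = 0.03910/22.25 = 0.001757 m/d
t = L/v_c = 377/0.001757 = 214500 d

215000 days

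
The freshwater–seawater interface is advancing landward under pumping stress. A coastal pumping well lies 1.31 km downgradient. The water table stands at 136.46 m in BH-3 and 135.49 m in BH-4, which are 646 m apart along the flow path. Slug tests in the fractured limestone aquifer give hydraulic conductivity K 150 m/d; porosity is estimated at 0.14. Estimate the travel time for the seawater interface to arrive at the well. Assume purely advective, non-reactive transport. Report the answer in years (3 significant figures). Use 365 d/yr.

2.23 years

Hydraulic gradient i = (136.46 − 135.49) / 646 = 0.97 / 646 = 0.001502
q = Ki = 150 × 0.001502 = 0.2252 m/d
Average linear velocity = 0.2252 / 0.14 = 1.609 m/d
L = 1.31 km = 1310 m
t = L / v = 1310 / 1.609 = 814.3 d
   = 814.3 / 365 = 2.23 yr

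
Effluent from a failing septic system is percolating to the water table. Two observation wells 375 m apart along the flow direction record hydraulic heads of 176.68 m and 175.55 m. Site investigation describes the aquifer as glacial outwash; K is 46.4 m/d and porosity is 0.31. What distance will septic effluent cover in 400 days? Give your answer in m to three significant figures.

Hydraulic gradient i = (176.68 − 175.55) / 375 = 1.13 / 375 = 0.003013
q = Ki = 46.4 × 0.003013 = 0.1398 m/d
Seepage velocity v = q / n = 0.1398 / 0.31 = 0.4510 m/d
L = v × T = 0.4510 × 400 = 180.4 m

180 m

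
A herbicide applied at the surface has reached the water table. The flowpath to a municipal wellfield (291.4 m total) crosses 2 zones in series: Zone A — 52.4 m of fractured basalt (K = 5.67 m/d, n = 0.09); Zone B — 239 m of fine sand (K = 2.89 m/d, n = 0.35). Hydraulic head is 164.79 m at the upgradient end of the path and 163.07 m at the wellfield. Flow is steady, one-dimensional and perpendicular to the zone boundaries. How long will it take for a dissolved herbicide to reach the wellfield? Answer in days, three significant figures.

4720 days

Total head drop ΔH = 164.79 − 163.07 = 1.72 m
Continuity: the same q passes through each zone, so ΔH = q·Σ(L_j/K_j) — the zones act as resistances in series.
Σ(L/K) = 52.4/5.67 + 239/2.89 = 9.242 + 82.70 = 91.94 d
q = ΔH / Σ(L/K) = 1.72 / 91.94 = 0.01871 m/d (same in every zone)
Zone A: v = q/n = 0.01871/0.09 = 0.2079 m/d → t_A = 52.4/0.2079 = 252.1 d
Zone B: v = q/n = 0.01871/0.35 = 0.05345 m/d → t_B = 239/0.05345 = 4471 d
Total t = 252.1 + 4471 = 4724 d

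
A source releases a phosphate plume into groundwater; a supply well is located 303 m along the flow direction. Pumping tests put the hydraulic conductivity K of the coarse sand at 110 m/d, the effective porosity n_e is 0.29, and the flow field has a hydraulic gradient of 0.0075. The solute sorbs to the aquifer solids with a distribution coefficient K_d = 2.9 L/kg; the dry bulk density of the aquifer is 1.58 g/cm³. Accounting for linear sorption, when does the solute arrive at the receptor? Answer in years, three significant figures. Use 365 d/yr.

4.90 years

Specific discharge q = 110 × 0.0075 = 0.8250 m/d
v = Ki/n = 110·0.0075/0.29 = 2.845 m/d
Retardation R = 1 + ρ_b·K_d/n = 1 + 1.58×2.9/0.29 = 16.80
Contaminant velocity v_c = v/R = 2.845/16.80 = 0.1693 m/d
t = L/v_c = 303/0.1693 = 1789 d
   = 1789/365 = 4.90 yr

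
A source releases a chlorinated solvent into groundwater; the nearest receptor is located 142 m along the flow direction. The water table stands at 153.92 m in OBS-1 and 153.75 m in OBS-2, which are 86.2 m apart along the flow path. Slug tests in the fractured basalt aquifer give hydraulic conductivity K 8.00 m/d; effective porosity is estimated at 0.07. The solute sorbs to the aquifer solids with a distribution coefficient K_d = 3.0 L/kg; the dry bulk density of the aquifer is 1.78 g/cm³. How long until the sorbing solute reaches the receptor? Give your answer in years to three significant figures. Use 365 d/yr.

133 years

Hydraulic gradient i = (153.92 − 153.75) / 86.2 = 0.17 / 86.2 = 0.001972
q = Ki = 8.00 × 0.001972 = 0.01578 m/d
v = Ki/n = 8.00·0.001972/0.07 = 0.2254 m/d
Retardation R = 1 + ρ_b·K_d/n = 1 + 1.78×3.0/0.07 = 77.29
Contaminant velocity v_c = v/R = 0.2254/77.29 = 0.002916 m/d
t = L/v_c = 142/0.002916 = 48690 d
   = 48690/365 = 133 yr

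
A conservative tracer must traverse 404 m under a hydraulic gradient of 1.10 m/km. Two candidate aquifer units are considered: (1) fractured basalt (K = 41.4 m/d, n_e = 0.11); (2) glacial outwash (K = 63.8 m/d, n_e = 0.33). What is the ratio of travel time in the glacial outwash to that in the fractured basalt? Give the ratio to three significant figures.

Unit 1 (fractured basalt): v = 41.4×0.0011/0.11 = 0.4140 m/d, t = 404/0.4140 = 975.8 d
Unit 2 (glacial outwash): v = 63.8×0.0011/0.33 = 0.2127 m/d, t = 404/0.2127 = 1900 d
t(glacial outwash) / t(fractured basalt) = 1900/975.8 = 1.95

1.95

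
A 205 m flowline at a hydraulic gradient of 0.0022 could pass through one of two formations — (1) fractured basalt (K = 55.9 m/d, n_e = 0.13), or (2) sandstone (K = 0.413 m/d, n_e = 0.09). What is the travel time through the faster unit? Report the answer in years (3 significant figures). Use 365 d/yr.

0.594 years

Unit 1 (fractured basalt): v = 55.9×0.0022/0.13 = 0.9460 m/d, t = 205/0.9460 = 216.7 d
Unit 2 (sandstone): v = 0.413×0.0022/0.09 = 0.01010 m/d, t = 205/0.01010 = 20310 d
Faster: 216.7 d / 365 = 0.594 yr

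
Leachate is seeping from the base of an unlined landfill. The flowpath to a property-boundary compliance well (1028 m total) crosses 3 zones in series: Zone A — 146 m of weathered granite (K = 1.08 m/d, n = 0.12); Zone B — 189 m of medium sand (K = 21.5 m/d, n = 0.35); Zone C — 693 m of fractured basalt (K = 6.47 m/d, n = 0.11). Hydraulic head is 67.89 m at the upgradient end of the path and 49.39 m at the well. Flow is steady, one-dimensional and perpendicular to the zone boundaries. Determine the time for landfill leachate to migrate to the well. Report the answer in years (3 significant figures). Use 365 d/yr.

Total head drop ΔH = 67.89 − 49.39 = 18.50 m
Steady 1-D flow in series ⇒ the Darcy flux q is identical in every zone and the zone head losses add (resistances L/K in series).
Σ(L/K) = 146/1.08 + 189/21.5 + 693/6.47 = 135.2 + 8.791 + 107.1 = 251.1 d
q = ΔH / Σ(L/K) = 18.50 / 251.1 = 0.07368 m/d (same in every zone)
Zone A: v = q/n = 0.07368/0.12 = 0.6140 m/d → t_A = 146/0.6140 = 237.8 d
Zone B: v = q/n = 0.07368/0.35 = 0.2105 m/d → t_B = 189/0.2105 = 897.8 d
Zone C: v = q/n = 0.07368/0.11 = 0.6698 m/d → t_C = 693/0.6698 = 1035 d
Total t = 237.8 + 897.8 + 1035 = 2170 d
   = 2170 / 365 = 5.95 yr

5.95 years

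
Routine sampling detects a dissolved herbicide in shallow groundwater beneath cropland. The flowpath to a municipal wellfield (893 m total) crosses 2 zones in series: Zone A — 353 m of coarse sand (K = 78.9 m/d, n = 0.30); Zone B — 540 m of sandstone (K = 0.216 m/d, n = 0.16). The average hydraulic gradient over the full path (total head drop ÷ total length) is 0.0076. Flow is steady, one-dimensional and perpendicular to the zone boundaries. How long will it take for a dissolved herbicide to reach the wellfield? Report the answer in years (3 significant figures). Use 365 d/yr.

194 years

Continuity: the same q passes through each zone, so ΔH = q·Σ(L_j/K_j) — the zones act as resistances in series.
Σ(L/K) = 353/78.9 + 540/0.216 = 4.474 + 2500 = 2504 d
K_eq = L_total / Σ(L/K) = 893 / 2504 = 0.3566 m/d
q = K_eq · i = 0.3566 × 0.0076 = 0.002710 m/d (same in every zone)
Zone A: v = q/n = 0.002710/0.30 = 0.009033 m/d → t_A = 353/0.009033 = 39080 d
Zone B: v = q/n = 0.002710/0.16 = 0.01694 m/d → t_B = 540/0.01694 = 31880 d
Total t = 39080 + 31880 = 70960 d
   = 70960 / 365 = 194 yr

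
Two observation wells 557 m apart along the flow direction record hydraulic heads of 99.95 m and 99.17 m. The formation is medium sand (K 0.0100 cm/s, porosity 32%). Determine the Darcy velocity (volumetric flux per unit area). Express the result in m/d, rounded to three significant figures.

0.0121 m/d

Hydraulic gradient i = (99.95 − 99.17) / 557 = 0.78 / 557 = 0.001400
K = 0.0100 cm/s × 864 = 8.640 m/d
Darcy flux q = K·i = 8.640 × 0.001400 = 0.01210 m/d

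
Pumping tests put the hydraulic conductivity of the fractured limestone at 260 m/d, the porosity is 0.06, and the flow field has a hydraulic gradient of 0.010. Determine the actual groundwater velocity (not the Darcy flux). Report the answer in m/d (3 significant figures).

Darcy flux q = K·i = 260 × 0.010 = 2.600 m/d
v = Ki/n = 260·0.010/0.06 = 43.33 m/d

43.3 m/d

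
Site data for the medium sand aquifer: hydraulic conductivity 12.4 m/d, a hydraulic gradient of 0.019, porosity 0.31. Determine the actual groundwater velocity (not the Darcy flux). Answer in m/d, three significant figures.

Darcy flux q = K·i = 12.4 × 0.019 = 0.2356 m/d
Average linear velocity = 0.2356 / 0.31 = 0.7600 m/d

0.760 m/d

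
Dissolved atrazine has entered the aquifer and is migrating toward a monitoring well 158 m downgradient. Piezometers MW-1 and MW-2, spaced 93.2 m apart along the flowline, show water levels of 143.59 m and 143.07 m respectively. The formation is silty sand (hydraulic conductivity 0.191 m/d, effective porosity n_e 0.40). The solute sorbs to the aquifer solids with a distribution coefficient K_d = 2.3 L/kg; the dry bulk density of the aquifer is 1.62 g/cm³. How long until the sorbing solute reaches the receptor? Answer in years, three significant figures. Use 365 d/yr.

1680 years

Hydraulic gradient i = (143.59 − 143.07) / 93.2 = 0.52 / 93.2 = 0.005579
Darcy flux q = K·i = 0.191 × 0.005579 = 0.001066 m/d
Seepage velocity v = q / n = 0.001066 / 0.40 = 0.002664 m/d
Retardation R = 1 + ρ_b·K_d/n = 1 + 1.62×2.3/0.40 = 10.32
Contaminant velocity v_c = v/R = 0.002664/10.32 = 2.583e-4 m/d
t = L/v_c = 158/2.583e-4 = 611700 d
   = 611700/365 = 1680 yr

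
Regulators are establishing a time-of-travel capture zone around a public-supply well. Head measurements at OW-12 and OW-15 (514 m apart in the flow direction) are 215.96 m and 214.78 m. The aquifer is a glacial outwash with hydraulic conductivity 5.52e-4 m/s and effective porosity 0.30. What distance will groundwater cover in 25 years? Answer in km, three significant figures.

3.33 km

Hydraulic gradient i = (215.96 − 214.78) / 514 = 1.18 / 514 = 0.002296
K = 5.52e-4 m/s × 86400 s/d = 47.69 m/d
q = Ki = 47.69 × 0.002296 = 0.1095 m/d
v = Ki/n = 47.69·0.002296/0.30 = 0.3650 m/d
T = 25 yr × 365 = 9125 d
L = v × T = 0.3650 × 9125 = 3330 m
   = 3.33 km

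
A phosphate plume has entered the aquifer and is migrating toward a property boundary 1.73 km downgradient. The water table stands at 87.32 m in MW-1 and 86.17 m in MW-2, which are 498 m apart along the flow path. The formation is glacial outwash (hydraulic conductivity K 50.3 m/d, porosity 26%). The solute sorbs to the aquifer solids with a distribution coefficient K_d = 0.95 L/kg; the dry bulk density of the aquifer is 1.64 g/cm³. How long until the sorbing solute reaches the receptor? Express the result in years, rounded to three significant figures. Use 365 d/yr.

74.2 years

Hydraulic gradient i = (87.32 − 86.17) / 498 = 1.15 / 498 = 0.002309
q = Ki = 50.3 × 0.002309 = 0.1162 m/d
Average linear velocity = 0.1162 / 0.26 = 0.4467 m/d
Retardation R = 1 + ρ_b·K_d/n = 1 + 1.64×0.95/0.26 = 6.992
Contaminant velocity v_c = v/R = 0.4467/6.992 = 0.06389 m/d
L = 1.73 km = 1730 m
t = L/v_c = 1730/0.06389 = 27080 d
   = 27080/365 = 74.2 yr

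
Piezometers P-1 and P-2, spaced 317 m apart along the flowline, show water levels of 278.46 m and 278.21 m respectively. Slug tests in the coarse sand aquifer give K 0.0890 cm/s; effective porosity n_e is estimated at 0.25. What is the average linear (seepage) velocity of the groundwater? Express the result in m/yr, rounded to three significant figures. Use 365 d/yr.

88.5 m/yr

Hydraulic gradient i = (278.46 − 278.21) / 317 = 0.25 / 317 = 7.886e-4
K = 0.0890 cm/s × 864 = 76.90 m/d
Darcy flux q = K·i = 76.90 × 7.886e-4 = 0.06064 m/d
Average linear velocity = 0.06064 / 0.25 = 0.2426 m/d
   = 0.2426 × 365 = 88.5 m/yr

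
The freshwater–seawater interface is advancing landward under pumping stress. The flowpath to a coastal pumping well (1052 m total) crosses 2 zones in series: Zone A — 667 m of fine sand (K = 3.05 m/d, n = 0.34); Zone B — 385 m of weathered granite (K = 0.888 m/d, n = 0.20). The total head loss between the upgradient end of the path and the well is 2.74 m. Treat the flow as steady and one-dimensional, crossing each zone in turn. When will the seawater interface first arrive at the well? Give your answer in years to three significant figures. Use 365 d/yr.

Steady 1-D flow in series ⇒ the Darcy flux q is identical in every zone and the zone head losses add (resistances L/K in series).
Σ(L/K) = 667/3.05 + 385/0.888 = 218.7 + 433.6 = 652.2 d
q = ΔH / Σ(L/K) = 2.74 / 652.2 = 0.004201 m/d (same in every zone)
Zone A: v = q/n = 0.004201/0.34 = 0.01236 m/d → t_A = 667/0.01236 = 53980 d
Zone B: v = q/n = 0.004201/0.20 = 0.02100 m/d → t_B = 385/0.02100 = 18330 d
Total t = 53980 + 18330 = 72310 d
   = 72310 / 365 = 198 yr

198 years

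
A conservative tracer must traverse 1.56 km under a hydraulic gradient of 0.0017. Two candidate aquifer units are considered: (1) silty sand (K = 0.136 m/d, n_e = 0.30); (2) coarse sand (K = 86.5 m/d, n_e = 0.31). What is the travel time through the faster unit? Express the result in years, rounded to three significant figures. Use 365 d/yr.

9.01 years

Unit 1 (silty sand): v = 0.136×0.0017/0.30 = 7.707e-4 m/d, t = 1560/7.707e-4 = 2.024e6 d
Unit 2 (coarse sand): v = 86.5×0.0017/0.31 = 0.4744 m/d, t = 1560/0.4744 = 3289 d
Faster: 3289 d / 365 = 9.01 yr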